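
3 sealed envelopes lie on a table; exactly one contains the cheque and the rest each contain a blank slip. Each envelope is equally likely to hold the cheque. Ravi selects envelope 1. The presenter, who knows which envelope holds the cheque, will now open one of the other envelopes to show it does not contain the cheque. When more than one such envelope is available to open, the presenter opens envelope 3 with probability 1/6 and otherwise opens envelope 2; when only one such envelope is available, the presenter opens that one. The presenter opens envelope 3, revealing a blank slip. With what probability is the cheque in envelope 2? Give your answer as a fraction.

Apply Bayes' rule, conditioning on where the cheque actually is.
If it is in envelope 1 (prior 1/3): envelope 3 is available, opened with probability 1/6; weight (1/3)·(1/6) = 1/18.
If it is in envelope 2 (prior 1/3): only envelope 3 is available, probability 1; weight (1/3)·1 = 1/3.
If it is in envelope 3 (prior 1/3): the presenter opened envelope 3, so this case is ruled out; weight (1/3)·0 = 0.
The weights sum to 7/18.
So P(the cheque in envelope 2 | the presenter opened envelope 3) = (1/3) / (7/18) = 6/7.

6/7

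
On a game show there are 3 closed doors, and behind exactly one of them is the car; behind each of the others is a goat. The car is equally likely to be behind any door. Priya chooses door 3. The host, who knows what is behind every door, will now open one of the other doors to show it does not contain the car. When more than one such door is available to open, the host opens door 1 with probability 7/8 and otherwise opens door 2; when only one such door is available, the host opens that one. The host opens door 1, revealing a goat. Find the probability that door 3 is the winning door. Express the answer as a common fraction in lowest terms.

Consider each possible location of the car in turn.
If it is behind door 1 (prior 1/3): the host opened door 1, so this case is ruled out; weight (1/3)·0 = 0.
If it is behind door 2 (prior 1/3): only door 1 is available, probability 1; weight (1/3)·1 = 1/3.
If it is behind door 3 (prior 1/3): door 1 is available, opened with probability 7/8; weight (1/3)·(7/8) = 7/24.
The weights sum to 5/8.
So P(the car behind door 3 | the host opened door 1) = (7/24) / (5/8) = 7/15.

7/15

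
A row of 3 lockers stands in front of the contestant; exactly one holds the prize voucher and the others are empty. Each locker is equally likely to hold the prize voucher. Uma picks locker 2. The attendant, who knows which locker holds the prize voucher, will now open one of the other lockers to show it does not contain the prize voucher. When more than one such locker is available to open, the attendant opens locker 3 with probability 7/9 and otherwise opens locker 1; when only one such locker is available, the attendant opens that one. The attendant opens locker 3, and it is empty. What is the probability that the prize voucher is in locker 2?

7/16

Condition on the true location of the prize voucher.
If it is in locker 1 (prior 1/3): only locker 3 is available, probability 1; weight (1/3)·1 = 1/3.
If it is in locker 2 (prior 1/3): locker 3 is available, opened with probability 7/9; weight (1/3)·(7/9) = 7/27.
If it is in locker 3 (prior 1/3): the attendant opened locker 3, so this case is ruled out; weight (1/3)·0 = 0.
The weights sum to 16/27.
So P(the prize voucher in locker 2 | the attendant opened locker 3) = (7/27) / (16/27) = 7/16.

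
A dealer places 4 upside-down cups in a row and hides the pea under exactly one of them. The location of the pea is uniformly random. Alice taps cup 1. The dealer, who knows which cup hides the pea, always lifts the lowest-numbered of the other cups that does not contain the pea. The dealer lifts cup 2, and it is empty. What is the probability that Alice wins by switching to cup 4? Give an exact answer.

1/3

Consider each possible location of the pea in turn.
If it is under any of cups 1, 3, and 4 (prior 1/4 each): cup 2 is the lowest-numbered option available, probability 1; weight (1/4)·1 = 1/4 each.
If it is under cup 2 (prior 1/4): the dealer opened cup 2, so this case is ruled out; weight (1/4)·0 = 0.
The weights sum to 3/4.
So P(the pea under cup 4 | the dealer opened cup 2) = (1/4) / (3/4) = 1/3.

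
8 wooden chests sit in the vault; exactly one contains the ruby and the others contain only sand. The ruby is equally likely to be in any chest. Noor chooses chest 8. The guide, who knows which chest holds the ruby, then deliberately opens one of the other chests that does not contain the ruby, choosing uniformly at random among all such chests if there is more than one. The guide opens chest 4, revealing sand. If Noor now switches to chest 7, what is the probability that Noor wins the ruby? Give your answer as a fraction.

7/48

Apply Bayes' rule, conditioning on where the ruby actually is.
If it is in any of chests 1, 2, 3, 5, 6, and 7 (prior 1/8 each): the guide has 6 equally likely choices, so probability 1/6; weight (1/8)·(1/6) = 1/48 each.
If it is in chest 4 (prior 1/8): the guide opened chest 4, so this case is ruled out; weight (1/8)·0 = 0.
If it is in chest 8 (prior 1/8): the guide has 7 equally likely choices, so probability 1/7; weight (1/8)·(1/7) = 1/56.
The weights sum to 1/7.
So P(the ruby in chest 7 | the guide opened chest 4) = (1/48) / (1/7) = 7/48.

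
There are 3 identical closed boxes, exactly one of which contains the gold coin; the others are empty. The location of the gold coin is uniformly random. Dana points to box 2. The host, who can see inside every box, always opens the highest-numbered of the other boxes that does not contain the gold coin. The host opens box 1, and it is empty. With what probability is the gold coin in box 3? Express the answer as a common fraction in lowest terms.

1

Condition on the true location of the gold coin.
If it is in box 1 (prior 1/3): the host opened box 1, so this case is ruled out; weight (1/3)·0 = 0.
If it is in box 2 (prior 1/3): the host would have opened box 3 instead, probability 0; weight (1/3)·0 = 0.
If it is in box 3 (prior 1/3): box 1 is the highest-numbered option available, probability 1; weight (1/3)·1 = 1/3.
The weights sum to 1/3.
So P(the gold coin in box 3 | the host opened box 1) = (1/3) / (1/3) = 1.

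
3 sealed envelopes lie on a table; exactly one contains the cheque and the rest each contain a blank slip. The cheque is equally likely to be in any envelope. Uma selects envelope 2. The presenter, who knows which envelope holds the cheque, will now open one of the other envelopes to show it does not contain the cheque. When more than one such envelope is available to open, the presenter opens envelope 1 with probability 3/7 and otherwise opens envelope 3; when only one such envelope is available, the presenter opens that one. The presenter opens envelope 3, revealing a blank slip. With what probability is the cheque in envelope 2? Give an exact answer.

4/11

Consider each possible location of the cheque in turn.
If it is in envelope 1 (prior 1/3): only envelope 3 is available, probability 1; weight (1/3)·1 = 1/3.
If it is in envelope 2 (prior 1/3): envelope 1 is available but not opened, probability 4/7; weight (1/3)·(4/7) = 4/21.
If it is in envelope 3 (prior 1/3): the presenter opened envelope 3, so this case is ruled out; weight (1/3)·0 = 0.
The weights sum to 11/21.
So P(the cheque in envelope 2 | the presenter opened envelope 3) = (4/21) / (11/21) = 4/11.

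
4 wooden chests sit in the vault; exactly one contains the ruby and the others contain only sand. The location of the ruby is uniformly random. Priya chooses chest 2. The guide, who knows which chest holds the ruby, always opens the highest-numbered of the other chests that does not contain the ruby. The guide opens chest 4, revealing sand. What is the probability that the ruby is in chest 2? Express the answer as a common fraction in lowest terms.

Consider each possible location of the ruby in turn.
If it is in any of chests 1, 2, and 3 (prior 1/4 each): chest 4 is the highest-numbered option available, probability 1; weight (1/4)·1 = 1/4 each.
If it is in chest 4 (prior 1/4): the guide opened chest 4, so this case is ruled out; weight (1/4)·0 = 0.
The weights sum to 3/4.
So P(the ruby in chest 2 | the guide opened chest 4) = (1/4) / (3/4) = 1/3.

1/3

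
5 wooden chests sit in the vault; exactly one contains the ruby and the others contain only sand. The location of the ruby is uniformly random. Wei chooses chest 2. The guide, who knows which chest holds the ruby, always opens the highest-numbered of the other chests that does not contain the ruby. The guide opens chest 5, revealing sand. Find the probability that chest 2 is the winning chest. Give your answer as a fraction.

Apply Bayes' rule, conditioning on where the ruby actually is.
If it is in any of chests 1, 2, 3, and 4 (prior 1/5 each): chest 5 is the highest-numbered option available, probability 1; weight (1/5)·1 = 1/5 each.
If it is in chest 5 (prior 1/5): the guide opened chest 5, so this case is ruled out; weight (1/5)·0 = 0.
The weights sum to 4/5.
So P(the ruby in chest 2 | the guide opened chest 5) = (1/5) / (4/5) = 1/4.

1/4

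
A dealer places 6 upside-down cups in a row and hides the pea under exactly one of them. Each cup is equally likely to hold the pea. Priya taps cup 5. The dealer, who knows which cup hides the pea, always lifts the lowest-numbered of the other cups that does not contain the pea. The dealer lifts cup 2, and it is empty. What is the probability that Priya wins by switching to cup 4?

Condition on the true location of the pea.
If it is under cup 1 (prior 1/6): cup 2 is the lowest-numbered option available, probability 1; weight (1/6)·1 = 1/6.
If it is under cup 2 (prior 1/6): the dealer opened cup 2, so this case is ruled out; weight (1/6)·0 = 0.
If it is under any of cups 3, 4, 5, and 6 (prior 1/6 each): the dealer would have opened cup 1 instead, probability 0; weight (1/6)·0 = 0 each.
The weights sum to 1/6.
So P(the pea under cup 4 | the dealer opened cup 2) = 0 / (1/6) = 0.

0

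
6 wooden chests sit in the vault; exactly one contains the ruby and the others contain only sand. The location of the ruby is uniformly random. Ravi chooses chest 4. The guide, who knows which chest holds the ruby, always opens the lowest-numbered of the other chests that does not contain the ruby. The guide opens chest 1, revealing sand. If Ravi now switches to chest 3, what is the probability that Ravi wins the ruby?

Consider each possible location of the ruby in turn.
If it is in chest 1 (prior 1/6): the guide opened chest 1, so this case is ruled out; weight (1/6)·0 = 0.
If it is in any of chests 2, 3, 4, 5, and 6 (prior 1/6 each): chest 1 is the lowest-numbered option available, probability 1; weight (1/6)·1 = 1/6 each.
The weights sum to 5/6.
So P(the ruby in chest 3 | the guide opened chest 1) = (1/6) / (5/6) = 1/5.

1/5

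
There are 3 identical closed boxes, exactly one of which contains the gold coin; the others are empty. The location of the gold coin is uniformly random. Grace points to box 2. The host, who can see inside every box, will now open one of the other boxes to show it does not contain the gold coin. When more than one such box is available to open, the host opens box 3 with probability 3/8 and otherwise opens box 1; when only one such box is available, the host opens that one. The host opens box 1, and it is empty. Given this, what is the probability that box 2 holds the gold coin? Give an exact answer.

Condition on the true location of the gold coin.
If it is in box 1 (prior 1/3): the host opened box 1, so this case is ruled out; weight (1/3)·0 = 0.
If it is in box 2 (prior 1/3): box 3 is available but not opened, probability 5/8; weight (1/3)·(5/8) = 5/24.
If it is in box 3 (prior 1/3): only box 1 is available, probability 1; weight (1/3)·1 = 1/3.
The weights sum to 13/24.
So P(the gold coin in box 2 | the host opened box 1) = (5/24) / (13/24) = 5/13.

5/13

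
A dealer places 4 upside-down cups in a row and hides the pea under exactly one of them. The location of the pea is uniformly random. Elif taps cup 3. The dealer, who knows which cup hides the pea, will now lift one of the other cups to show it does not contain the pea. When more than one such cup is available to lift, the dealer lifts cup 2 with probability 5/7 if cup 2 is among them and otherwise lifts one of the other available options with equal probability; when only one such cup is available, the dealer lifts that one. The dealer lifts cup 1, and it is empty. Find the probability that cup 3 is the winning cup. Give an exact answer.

2/13

Apply Bayes' rule, conditioning on where the pea actually is.
If it is under cup 1 (prior 1/4): the dealer opened cup 1, so this case is ruled out; weight (1/4)·0 = 0.
If it is under cup 2 (prior 1/4): cup 2 holds the prize so is unavailable; the dealer chooses uniformly among the 2 others, probability 1/2; weight (1/4)·(1/2) = 1/8.
If it is under cup 3 (prior 1/4): cup 2 is available but not opened; cup 1 gets probability (1 − 5/7)/2 = 1/7; weight (1/4)·(1/7) = 1/28.
If it is under cup 4 (prior 1/4): cup 2 is available but not opened, probability 2/7; weight (1/4)·(2/7) = 1/14.
The weights sum to 13/56.
So P(the pea under cup 3 | the dealer opened cup 1) = (1/28) / (13/56) = 2/13.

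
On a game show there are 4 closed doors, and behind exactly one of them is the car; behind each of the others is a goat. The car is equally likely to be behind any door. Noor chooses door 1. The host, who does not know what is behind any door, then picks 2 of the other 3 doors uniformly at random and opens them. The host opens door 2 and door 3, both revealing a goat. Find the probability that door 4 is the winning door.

1/2

Because the host chose which doors to open without knowing where the car is, the choice is independent of the prize location. Learning that none of the 2 opened doors holds the car simply rules out those 2 locations and leaves the remaining 2 doors still equally likely by symmetry.
So P(the car behind door 4) = 1/2.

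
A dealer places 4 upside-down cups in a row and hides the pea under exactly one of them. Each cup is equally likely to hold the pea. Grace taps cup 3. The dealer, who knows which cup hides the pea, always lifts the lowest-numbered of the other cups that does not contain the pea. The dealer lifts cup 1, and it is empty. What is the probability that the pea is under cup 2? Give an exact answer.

Condition on the true location of the pea.
If it is under cup 1 (prior 1/4): the dealer opened cup 1, so this case is ruled out; weight (1/4)·0 = 0.
If it is under any of cups 2, 3, and 4 (prior 1/4 each): cup 1 is the lowest-numbered option available, probability 1; weight (1/4)·1 = 1/4 each.
The weights sum to 3/4.
So P(the pea under cup 2 | the dealer opened cup 1) = (1/4) / (3/4) = 1/3.

1/3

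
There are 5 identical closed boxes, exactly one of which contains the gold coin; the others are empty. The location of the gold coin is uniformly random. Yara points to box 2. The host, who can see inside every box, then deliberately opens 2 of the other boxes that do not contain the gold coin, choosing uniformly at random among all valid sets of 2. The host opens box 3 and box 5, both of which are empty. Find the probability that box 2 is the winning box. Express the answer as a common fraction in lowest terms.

1/5

Consider each possible location of the gold coin in turn.
If it is in either of boxes 1 and 4 (prior 1/5 each): the host has 3 equally likely choices, so probability 1/3; weight (1/5)·(1/3) = 1/15 each.
If it is in box 2 (prior 1/5): the host has 6 equally likely choices, so probability 1/6; weight (1/5)·(1/6) = 1/30.
If it is in either of boxes 3 and 5 (prior 1/5 each): that box was opened and seen not to hold the prize — ruled out; weight (1/5)·0 = 0 each.
The weights sum to 1/6.
So P(the gold coin in box 2 | the host opened box 3 and box 5) = (1/30) / (1/6) = 1/5.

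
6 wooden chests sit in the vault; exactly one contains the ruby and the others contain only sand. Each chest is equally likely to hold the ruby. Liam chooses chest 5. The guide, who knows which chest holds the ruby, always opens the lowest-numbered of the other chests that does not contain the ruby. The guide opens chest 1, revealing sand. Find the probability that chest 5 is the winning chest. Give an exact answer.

Consider each possible location of the ruby in turn.
If it is in chest 1 (prior 1/6): the guide opened chest 1, so this case is ruled out; weight (1/6)·0 = 0.
If it is in any of chests 2, 3, 4, 5, and 6 (prior 1/6 each): chest 1 is the lowest-numbered option available, probability 1; weight (1/6)·1 = 1/6 each.
The weights sum to 5/6.
So P(the ruby in chest 5 | the guide opened chest 1) = (1/6) / (5/6) = 1/5.

1/5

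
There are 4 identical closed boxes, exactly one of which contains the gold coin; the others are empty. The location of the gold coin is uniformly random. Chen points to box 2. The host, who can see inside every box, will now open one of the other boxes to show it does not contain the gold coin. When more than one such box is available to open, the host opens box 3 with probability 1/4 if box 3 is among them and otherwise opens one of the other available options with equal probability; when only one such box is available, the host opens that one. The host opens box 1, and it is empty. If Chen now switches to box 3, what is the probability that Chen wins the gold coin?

Consider each possible location of the gold coin in turn.
If it is in box 1 (prior 1/4): the host opened box 1, so this case is ruled out; weight (1/4)·0 = 0.
If it is in box 2 (prior 1/4): box 3 is available but not opened; box 1 gets probability (1 − 1/4)/2 = 3/8; weight (1/4)·(3/8) = 3/32.
If it is in box 3 (prior 1/4): box 3 holds the prize so is unavailable; the host chooses uniformly among the 2 others, probability 1/2; weight (1/4)·(1/2) = 1/8.
If it is in box 4 (prior 1/4): box 3 is available but not opened, probability 3/4; weight (1/4)·(3/4) = 3/16.
The weights sum to 13/32.
So P(the gold coin in box 3 | the host opened box 1) = (1/8) / (13/32) = 4/13.

4/13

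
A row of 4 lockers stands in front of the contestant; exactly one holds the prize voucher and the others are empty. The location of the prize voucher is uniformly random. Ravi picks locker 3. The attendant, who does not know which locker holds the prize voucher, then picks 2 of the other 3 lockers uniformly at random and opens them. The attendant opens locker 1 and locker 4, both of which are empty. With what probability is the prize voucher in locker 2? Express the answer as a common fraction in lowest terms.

Because the attendant chose which lockers to open without knowing where the prize voucher is, the choice is independent of the prize location. Learning that none of the 2 opened lockers holds the prize voucher simply rules out those 2 locations and leaves the remaining 2 lockers still equally likely by symmetry.
So P(the prize voucher in locker 2) = 1/2.

1/2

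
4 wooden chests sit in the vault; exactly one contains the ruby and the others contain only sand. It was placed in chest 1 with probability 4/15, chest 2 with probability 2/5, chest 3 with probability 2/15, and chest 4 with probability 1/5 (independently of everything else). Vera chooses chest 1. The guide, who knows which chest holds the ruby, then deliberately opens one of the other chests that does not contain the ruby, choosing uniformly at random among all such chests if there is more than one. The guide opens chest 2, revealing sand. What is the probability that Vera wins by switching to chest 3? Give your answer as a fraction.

6/23

Apply Bayes' rule, conditioning on where the ruby actually is.
If it is in chest 1 (prior 4/15): the guide has 3 equally likely choices, so probability 1/3; weight (4/15)·(1/3) = 4/45.
If it is in chest 2 (prior 2/5): the guide opened chest 2, so this case is ruled out; weight (2/5)·0 = 0.
If it is in chest 3 (prior 2/15): the guide has 2 equally likely choices, so probability 1/2; weight (2/15)·(1/2) = 1/15.
If it is in chest 4 (prior 1/5): the guide has 2 equally likely choices, so probability 1/2; weight (1/5)·(1/2) = 1/10.
The weights sum to 23/90.
So P(the ruby in chest 3 | the guide opened chest 2) = (1/15) / (23/90) = 6/23.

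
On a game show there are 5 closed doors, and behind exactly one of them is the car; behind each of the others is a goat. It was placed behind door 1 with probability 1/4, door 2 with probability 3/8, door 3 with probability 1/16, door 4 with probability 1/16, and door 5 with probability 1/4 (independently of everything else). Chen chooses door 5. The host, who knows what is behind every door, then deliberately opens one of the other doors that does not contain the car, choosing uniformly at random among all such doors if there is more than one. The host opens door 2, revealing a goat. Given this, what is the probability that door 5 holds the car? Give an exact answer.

Consider each possible location of the car in turn.
If it is behind door 1 (prior 1/4): the host has 3 equally likely choices, so probability 1/3; weight (1/4)·(1/3) = 1/12.
If it is behind door 2 (prior 3/8): the host opened door 2, so this case is ruled out; weight (3/8)·0 = 0.
If it is behind either of doors 3 and 4 (prior 1/16 each): the host has 3 equally likely choices, so probability 1/3; weight (1/16)·(1/3) = 1/48 each.
If it is behind door 5 (prior 1/4): the host has 4 equally likely choices, so probability 1/4; weight (1/4)·(1/4) = 1/16.
The weights sum to 3/16.
So P(the car behind door 5 | the host opened door 2) = (1/16) / (3/16) = 1/3.

1/3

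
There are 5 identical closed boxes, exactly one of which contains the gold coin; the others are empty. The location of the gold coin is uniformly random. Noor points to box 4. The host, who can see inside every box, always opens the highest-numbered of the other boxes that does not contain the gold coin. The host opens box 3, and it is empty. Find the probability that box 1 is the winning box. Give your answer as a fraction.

Condition on the true location of the gold coin.
If it is in any of boxes 1, 2, and 4 (prior 1/5 each): the host would have opened box 5 instead, probability 0; weight (1/5)·0 = 0 each.
If it is in box 3 (prior 1/5): the host opened box 3, so this case is ruled out; weight (1/5)·0 = 0.
If it is in box 5 (prior 1/5): box 3 is the highest-numbered option available, probability 1; weight (1/5)·1 = 1/5.
The weights sum to 1/5.
So P(the gold coin in box 1 | the host opened box 3) = 0 / (1/5) = 0.

0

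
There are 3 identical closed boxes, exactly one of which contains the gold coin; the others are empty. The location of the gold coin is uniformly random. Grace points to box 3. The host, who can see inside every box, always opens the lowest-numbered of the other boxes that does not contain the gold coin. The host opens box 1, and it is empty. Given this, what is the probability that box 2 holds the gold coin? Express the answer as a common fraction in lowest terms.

1/2

Condition on the true location of the gold coin.
If it is in box 1 (prior 1/3): the host opened box 1, so this case is ruled out; weight (1/3)·0 = 0.
If it is in either of boxes 2 and 3 (prior 1/3 each): box 1 is the lowest-numbered option available, probability 1; weight (1/3)·1 = 1/3 each.
The weights sum to 2/3.
So P(the gold coin in box 2 | the host opened box 1) = (1/3) / (2/3) = 1/2.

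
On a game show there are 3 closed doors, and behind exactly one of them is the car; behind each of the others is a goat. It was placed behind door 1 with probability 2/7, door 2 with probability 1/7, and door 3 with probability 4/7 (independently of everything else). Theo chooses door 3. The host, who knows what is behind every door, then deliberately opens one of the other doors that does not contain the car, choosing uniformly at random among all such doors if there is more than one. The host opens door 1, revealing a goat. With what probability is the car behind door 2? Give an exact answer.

1/3

Consider each possible location of the car in turn.
If it is behind door 1 (prior 2/7): the host opened door 1, so this case is ruled out; weight (2/7)·0 = 0.
If it is behind door 2 (prior 1/7): the host has no choice, probability 1; weight (1/7)·1 = 1/7.
If it is behind door 3 (prior 4/7): the host has 2 equally likely choices, so probability 1/2; weight (4/7)·(1/2) = 2/7.
The weights sum to 3/7.
So P(the car behind door 2 | the host opened door 1) = (1/7) / (3/7) = 1/3.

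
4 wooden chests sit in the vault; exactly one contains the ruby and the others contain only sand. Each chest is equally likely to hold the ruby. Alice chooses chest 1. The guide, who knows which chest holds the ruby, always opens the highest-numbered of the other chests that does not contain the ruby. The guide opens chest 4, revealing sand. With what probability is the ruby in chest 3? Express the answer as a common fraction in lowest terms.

1/3

Condition on the true location of the ruby.
If it is in any of chests 1, 2, and 3 (prior 1/4 each): chest 4 is the highest-numbered option available, probability 1; weight (1/4)·1 = 1/4 each.
If it is in chest 4 (prior 1/4): the guide opened chest 4, so this case is ruled out; weight (1/4)·0 = 0.
The weights sum to 3/4.
So P(the ruby in chest 3 | the guide opened chest 4) = (1/4) / (3/4) = 1/3.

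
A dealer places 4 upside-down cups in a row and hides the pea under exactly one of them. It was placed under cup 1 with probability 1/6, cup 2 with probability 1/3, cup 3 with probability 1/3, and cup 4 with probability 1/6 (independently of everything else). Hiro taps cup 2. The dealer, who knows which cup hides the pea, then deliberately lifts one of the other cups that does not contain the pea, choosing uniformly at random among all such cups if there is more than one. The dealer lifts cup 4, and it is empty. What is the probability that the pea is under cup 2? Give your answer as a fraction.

Consider each possible location of the pea in turn.
If it is under cup 1 (prior 1/6): the dealer has 2 equally likely choices, so probability 1/2; weight (1/6)·(1/2) = 1/12.
If it is under cup 2 (prior 1/3): the dealer has 3 equally likely choices, so probability 1/3; weight (1/3)·(1/3) = 1/9.
If it is under cup 3 (prior 1/3): the dealer has 2 equally likely choices, so probability 1/2; weight (1/3)·(1/2) = 1/6.
If it is under cup 4 (prior 1/6): the dealer opened cup 4, so this case is ruled out; weight (1/6)·0 = 0.
The weights sum to 13/36.
So P(the pea under cup 2 | the dealer opened cup 4) = (1/9) / (13/36) = 4/13.

4/13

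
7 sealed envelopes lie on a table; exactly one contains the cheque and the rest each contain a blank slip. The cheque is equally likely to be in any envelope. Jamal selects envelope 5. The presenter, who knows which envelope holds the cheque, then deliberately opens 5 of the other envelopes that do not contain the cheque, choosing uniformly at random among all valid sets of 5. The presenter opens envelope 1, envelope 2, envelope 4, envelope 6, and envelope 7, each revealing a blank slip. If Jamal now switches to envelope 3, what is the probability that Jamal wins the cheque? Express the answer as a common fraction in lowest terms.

6/7

Condition on the true location of the cheque.
If it is in any of envelopes 1, 2, 4, 6, and 7 (prior 1/7 each): that envelope was opened and seen not to hold the prize — ruled out; weight (1/7)·0 = 0 each.
If it is in envelope 3 (prior 1/7): the presenter has no choice, probability 1; weight (1/7)·1 = 1/7.
If it is in envelope 5 (prior 1/7): the presenter has 6 equally likely choices, so probability 1/6; weight (1/7)·(1/6) = 1/42.
The weights sum to 1/6.
So P(the cheque in envelope 3 | the presenter opened envelope 1, envelope 2, envelope 4, envelope 6, and envelope 7) = (1/7) / (1/6) = 6/7.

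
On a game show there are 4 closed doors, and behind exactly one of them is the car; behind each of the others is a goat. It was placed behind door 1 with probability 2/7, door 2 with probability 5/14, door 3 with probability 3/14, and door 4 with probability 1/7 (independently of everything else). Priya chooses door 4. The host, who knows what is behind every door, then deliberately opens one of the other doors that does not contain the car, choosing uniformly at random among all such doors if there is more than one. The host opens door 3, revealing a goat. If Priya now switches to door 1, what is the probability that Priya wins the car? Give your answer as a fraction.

Condition on the true location of the car.
If it is behind door 1 (prior 2/7): the host has 2 equally likely choices, so probability 1/2; weight (2/7)·(1/2) = 1/7.
If it is behind door 2 (prior 5/14): the host has 2 equally likely choices, so probability 1/2; weight (5/14)·(1/2) = 5/28.
If it is behind door 3 (prior 3/14): the host opened door 3, so this case is ruled out; weight (3/14)·0 = 0.
If it is behind door 4 (prior 1/7): the host has 3 equally likely choices, so probability 1/3; weight (1/7)·(1/3) = 1/21.
The weights sum to 31/84.
So P(the car behind door 1 | the host opened door 3) = (1/7) / (31/84) = 12/31.

12/31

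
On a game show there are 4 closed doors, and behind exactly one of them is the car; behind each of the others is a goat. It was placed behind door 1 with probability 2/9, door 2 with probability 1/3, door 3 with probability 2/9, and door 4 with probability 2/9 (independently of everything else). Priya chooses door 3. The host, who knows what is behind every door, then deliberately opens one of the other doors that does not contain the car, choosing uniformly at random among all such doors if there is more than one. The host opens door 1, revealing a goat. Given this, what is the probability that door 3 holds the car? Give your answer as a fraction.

4/19

Apply Bayes' rule, conditioning on where the car actually is.
If it is behind door 1 (prior 2/9): the host opened door 1, so this case is ruled out; weight (2/9)·0 = 0.
If it is behind door 2 (prior 1/3): the host has 2 equally likely choices, so probability 1/2; weight (1/3)·(1/2) = 1/6.
If it is behind door 3 (prior 2/9): the host has 3 equally likely choices, so probability 1/3; weight (2/9)·(1/3) = 2/27.
If it is behind door 4 (prior 2/9): the host has 2 equally likely choices, so probability 1/2; weight (2/9)·(1/2) = 1/9.
The weights sum to 19/54.
So P(the car behind door 3 | the host opened door 1) = (2/27) / (19/54) = 4/19.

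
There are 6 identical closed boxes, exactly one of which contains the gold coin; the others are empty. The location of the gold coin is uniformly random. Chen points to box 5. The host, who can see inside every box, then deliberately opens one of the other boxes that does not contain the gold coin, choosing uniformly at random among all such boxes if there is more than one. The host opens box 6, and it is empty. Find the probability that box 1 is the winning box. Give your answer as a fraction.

5/24

Apply Bayes' rule, conditioning on where the gold coin actually is.
If it is in any of boxes 1, 2, 3, and 4 (prior 1/6 each): the host has 4 equally likely choices, so probability 1/4; weight (1/6)·(1/4) = 1/24 each.
If it is in box 5 (prior 1/6): the host has 5 equally likely choices, so probability 1/5; weight (1/6)·(1/5) = 1/30.
If it is in box 6 (prior 1/6): the host opened box 6, so this case is ruled out; weight (1/6)·0 = 0.
The weights sum to 1/5.
So P(the gold coin in box 1 | the host opened box 6) = (1/24) / (1/5) = 5/24.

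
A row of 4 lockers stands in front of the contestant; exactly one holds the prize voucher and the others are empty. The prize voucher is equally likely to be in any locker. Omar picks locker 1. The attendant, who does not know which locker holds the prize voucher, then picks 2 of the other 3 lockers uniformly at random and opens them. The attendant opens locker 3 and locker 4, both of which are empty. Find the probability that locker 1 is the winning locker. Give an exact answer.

1/2

Consider each possible location of the prize voucher in turn.
If it is in either of lockers 1 and 2 (prior 1/4 each): the attendant picks exactly this set with probability 1/3 regardless, and none is the prize; weight (1/4)·(1/3) = 1/12 each.
If it is in either of lockers 3 and 4 (prior 1/4 each): that locker was opened and seen not to hold the prize — ruled out; weight (1/4)·0 = 0 each.
The weights sum to 1/6.
So P(the prize voucher in locker 1 | the attendant opened locker 3 and locker 4) = (1/12) / (1/6) = 1/2.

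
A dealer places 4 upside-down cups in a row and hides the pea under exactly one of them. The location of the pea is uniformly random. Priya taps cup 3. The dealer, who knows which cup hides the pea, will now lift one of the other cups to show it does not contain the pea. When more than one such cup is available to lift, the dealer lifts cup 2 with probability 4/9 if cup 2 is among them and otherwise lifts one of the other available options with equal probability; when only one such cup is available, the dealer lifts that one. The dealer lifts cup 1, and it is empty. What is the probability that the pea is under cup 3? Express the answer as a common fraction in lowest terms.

Condition on the true location of the pea.
If it is under cup 1 (prior 1/4): the dealer opened cup 1, so this case is ruled out; weight (1/4)·0 = 0.
If it is under cup 2 (prior 1/4): cup 2 holds the prize so is unavailable; the dealer chooses uniformly among the 2 others, probability 1/2; weight (1/4)·(1/2) = 1/8.
If it is under cup 3 (prior 1/4): cup 2 is available but not opened; cup 1 gets probability (1 − 4/9)/2 = 5/18; weight (1/4)·(5/18) = 5/72.
If it is under cup 4 (prior 1/4): cup 2 is available but not opened, probability 5/9; weight (1/4)·(5/9) = 5/36.
The weights sum to 1/3.
So P(the pea under cup 3 | the dealer opened cup 1) = (5/72) / (1/3) = 5/24.

5/24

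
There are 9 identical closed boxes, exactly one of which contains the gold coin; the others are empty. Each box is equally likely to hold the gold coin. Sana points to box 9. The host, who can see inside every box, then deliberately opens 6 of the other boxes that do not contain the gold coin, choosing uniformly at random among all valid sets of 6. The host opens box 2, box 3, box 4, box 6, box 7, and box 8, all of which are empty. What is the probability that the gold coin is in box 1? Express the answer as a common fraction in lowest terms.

4/9

Apply Bayes' rule, conditioning on where the gold coin actually is.
If it is in either of boxes 1 and 5 (prior 1/9 each): the host has 7 equally likely choices, so probability 1/7; weight (1/9)·(1/7) = 1/63 each.
If it is in any of boxes 2, 3, 4, 6, 7, and 8 (prior 1/9 each): that box was opened and seen not to hold the prize — ruled out; weight (1/9)·0 = 0 each.
If it is in box 9 (prior 1/9): the host has 28 equally likely choices, so probability 1/28; weight (1/9)·(1/28) = 1/252.
The weights sum to 1/28.
So P(the gold coin in box 1 | the host opened box 2, box 3, box 4, box 6, box 7, and box 8) = (1/63) / (1/28) = 4/9.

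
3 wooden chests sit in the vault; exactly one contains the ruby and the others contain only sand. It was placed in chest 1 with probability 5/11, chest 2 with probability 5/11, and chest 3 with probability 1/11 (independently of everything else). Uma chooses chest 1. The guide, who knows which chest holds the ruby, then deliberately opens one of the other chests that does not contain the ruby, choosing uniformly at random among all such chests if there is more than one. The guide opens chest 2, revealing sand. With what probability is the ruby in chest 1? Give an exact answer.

5/7

Condition on the true location of the ruby.
If it is in chest 1 (prior 5/11): the guide has 2 equally likely choices, so probability 1/2; weight (5/11)·(1/2) = 5/22.
If it is in chest 2 (prior 5/11): the guide opened chest 2, so this case is ruled out; weight (5/11)·0 = 0.
If it is in chest 3 (prior 1/11): the guide has no choice, probability 1; weight (1/11)·1 = 1/11.
The weights sum to 7/22.
So P(the ruby in chest 1 | the guide opened chest 2) = (5/22) / (7/22) = 5/7.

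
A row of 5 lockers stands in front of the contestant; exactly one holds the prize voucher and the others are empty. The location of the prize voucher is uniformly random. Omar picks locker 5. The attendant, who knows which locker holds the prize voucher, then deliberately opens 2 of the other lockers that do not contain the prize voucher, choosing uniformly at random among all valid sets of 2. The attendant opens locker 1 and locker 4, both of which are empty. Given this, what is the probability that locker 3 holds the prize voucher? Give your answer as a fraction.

Apply Bayes' rule, conditioning on where the prize voucher actually is.
If it is in either of lockers 1 and 4 (prior 1/5 each): that locker was opened and seen not to hold the prize — ruled out; weight (1/5)·0 = 0 each.
If it is in either of lockers 2 and 3 (prior 1/5 each): the attendant has 3 equally likely choices, so probability 1/3; weight (1/5)·(1/3) = 1/15 each.
If it is in locker 5 (prior 1/5): the attendant has 6 equally likely choices, so probability 1/6; weight (1/5)·(1/6) = 1/30.
The weights sum to 1/6.
So P(the prize voucher in locker 3 | the attendant opened locker 1 and locker 4) = (1/15) / (1/6) = 2/5.

2/5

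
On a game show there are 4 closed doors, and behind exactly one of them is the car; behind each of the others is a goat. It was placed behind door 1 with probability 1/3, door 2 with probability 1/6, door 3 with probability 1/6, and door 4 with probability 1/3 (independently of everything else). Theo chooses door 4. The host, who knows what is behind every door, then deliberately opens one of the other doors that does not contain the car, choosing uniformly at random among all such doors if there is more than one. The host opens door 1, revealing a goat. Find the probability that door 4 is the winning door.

Consider each possible location of the car in turn.
If it is behind door 1 (prior 1/3): the host opened door 1, so this case is ruled out; weight (1/3)·0 = 0.
If it is behind either of doors 2 and 3 (prior 1/6 each): the host has 2 equally likely choices, so probability 1/2; weight (1/6)·(1/2) = 1/12 each.
If it is behind door 4 (prior 1/3): the host has 3 equally likely choices, so probability 1/3; weight (1/3)·(1/3) = 1/9.
The weights sum to 5/18.
So P(the car behind door 4 | the host opened door 1) = (1/9) / (5/18) = 2/5.

2/5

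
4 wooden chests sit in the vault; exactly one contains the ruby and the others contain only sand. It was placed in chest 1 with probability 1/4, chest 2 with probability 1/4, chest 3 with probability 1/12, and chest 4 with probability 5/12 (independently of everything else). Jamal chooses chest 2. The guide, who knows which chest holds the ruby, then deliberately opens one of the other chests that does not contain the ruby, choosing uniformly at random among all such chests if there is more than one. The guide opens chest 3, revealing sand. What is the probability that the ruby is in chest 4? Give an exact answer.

Condition on the true location of the ruby.
If it is in chest 1 (prior 1/4): the guide has 2 equally likely choices, so probability 1/2; weight (1/4)·(1/2) = 1/8.
If it is in chest 2 (prior 1/4): the guide has 3 equally likely choices, so probability 1/3; weight (1/4)·(1/3) = 1/12.
If it is in chest 3 (prior 1/12): the guide opened chest 3, so this case is ruled out; weight (1/12)·0 = 0.
If it is in chest 4 (prior 5/12): the guide has 2 equally likely choices, so probability 1/2; weight (5/12)·(1/2) = 5/24.
The weights sum to 5/12.
So P(the ruby in chest 4 | the guide opened chest 3) = (5/24) / (5/12) = 1/2.

1/2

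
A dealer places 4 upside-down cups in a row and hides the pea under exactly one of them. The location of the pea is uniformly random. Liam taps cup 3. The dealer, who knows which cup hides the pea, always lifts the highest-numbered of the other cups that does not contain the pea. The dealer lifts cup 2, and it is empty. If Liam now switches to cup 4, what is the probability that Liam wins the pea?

Condition on the true location of the pea.
If it is under either of cups 1 and 3 (prior 1/4 each): the dealer would have opened cup 4 instead, probability 0; weight (1/4)·0 = 0 each.
If it is under cup 2 (prior 1/4): the dealer opened cup 2, so this case is ruled out; weight (1/4)·0 = 0.
If it is under cup 4 (prior 1/4): cup 2 is the highest-numbered option available, probability 1; weight (1/4)·1 = 1/4.
The weights sum to 1/4.
So P(the pea under cup 4 | the dealer opened cup 2) = (1/4) / (1/4) = 1.

1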